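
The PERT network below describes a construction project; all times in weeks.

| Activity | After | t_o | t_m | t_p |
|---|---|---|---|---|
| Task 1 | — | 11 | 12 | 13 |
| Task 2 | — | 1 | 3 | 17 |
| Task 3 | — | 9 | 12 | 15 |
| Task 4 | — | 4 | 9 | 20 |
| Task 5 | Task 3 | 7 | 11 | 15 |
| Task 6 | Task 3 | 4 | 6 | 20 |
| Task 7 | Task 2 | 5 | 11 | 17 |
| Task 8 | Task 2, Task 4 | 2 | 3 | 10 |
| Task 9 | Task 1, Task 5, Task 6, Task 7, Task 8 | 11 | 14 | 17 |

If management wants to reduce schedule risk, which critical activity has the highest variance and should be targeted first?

te_Task 1 = (11 + 4·12 + 13)/6 = 72/6 = 12; σ²_Task 1 = ((13−11)/6)² = 0.111
te_Task 2 = (1 + 4·3 + 17)/6 = 30/6 = 5; σ²_Task 2 = ((17−1)/6)² = 7.111
te_Task 3 = (9 + 4·12 + 15)/6 = 72/6 = 12; σ²_Task 3 = ((15−9)/6)² = 1.000
te_Task 4 = (4 + 4·9 + 20)/6 = 60/6 = 10; σ²_Task 4 = ((20−4)/6)² = 7.111
te_Task 5 = (7 + 4·11 + 15)/6 = 66/6 = 11; σ²_Task 5 = ((15−7)/6)² = 1.778
te_Task 6 = (4 + 4·6 + 20)/6 = 48/6 = 8; σ²_Task 6 = ((20−4)/6)² = 7.111
te_Task 7 = (5 + 4·11 + 17)/6 = 66/6 = 11; σ²_Task 7 = ((17−5)/6)² = 4.000
te_Task 8 = (2 + 4·3 + 10)/6 = 24/6 = 4; σ²_Task 8 = ((10−2)/6)² = 1.778
te_Task 9 = (11 + 4·14 + 17)/6 = 84/6 = 14; σ²_Task 9 = ((17−11)/6)² = 1.000

Forward pass:
ES_Task 1 = 0; EF_Task 1 = 12
ES_Task 2 = 0; EF_Task 2 = 5
ES_Task 3 = 0; EF_Task 3 = 12
ES_Task 4 = 0; EF_Task 4 = 10
ES_Task 5 = 12; EF_Task 5 = 12+11 = 23
ES_Task 6 = 12; EF_Task 6 = 12+8 = 20
ES_Task 7 = 5; EF_Task 7 = 5+11 = 16
ES_Task 8 = max(EF_Task 2=5, EF_Task 4=10) = 10; EF_Task 8 = 10+4 = 14
ES_Task 9 = max(EF_Task 1=12, EF_Task 5=23, EF_Task 6=20, EF_Task 7=16, EF_Task 8=14) = 23; EF_Task 9 = 23+14 = 37
Expected project duration μ = 37 weeks. Critical path: Task 3 → Task 5 → Task 9.

Variances on critical path: σ²_Task 3=1.000, σ²_Task 5=1.778, σ²_Task 9=1.000.
Largest is σ²_Task 5 = 1.778.

Task 5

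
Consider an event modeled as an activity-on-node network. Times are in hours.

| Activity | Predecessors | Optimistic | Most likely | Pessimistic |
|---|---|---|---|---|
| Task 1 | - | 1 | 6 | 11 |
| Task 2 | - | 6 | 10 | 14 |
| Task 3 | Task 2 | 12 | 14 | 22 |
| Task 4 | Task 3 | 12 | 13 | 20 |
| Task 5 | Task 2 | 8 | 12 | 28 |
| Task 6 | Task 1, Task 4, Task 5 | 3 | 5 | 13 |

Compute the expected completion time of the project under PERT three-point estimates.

45 hours

te_Task 1 = (1 + 4·6 + 11)/6 = 36/6 = 6
te_Task 2 = (6 + 4·10 + 14)/6 = 60/6 = 10
te_Task 3 = (12 + 4·14 + 22)/6 = 90/6 = 15
te_Task 4 = (12 + 4·13 + 20)/6 = 84/6 = 14
te_Task 5 = (8 + 4·12 + 28)/6 = 84/6 = 14
te_Task 6 = (3 + 4·5 + 13)/6 = 36/6 = 6

Forward pass:
ES_Task 1 = 0; EF_Task 1 = 6
ES_Task 2 = 0; EF_Task 2 = 10
ES_Task 3 = 10; EF_Task 3 = 10+15 = 25
ES_Task 4 = 25; EF_Task 4 = 25+14 = 39
ES_Task 5 = 10; EF_Task 5 = 10+14 = 24
ES_Task 6 = max(EF_Task 1=6, EF_Task 4=39, EF_Task 5=24) = 39; EF_Task 6 = 39+6 = 45
Expected project duration μ = 45 hours. Critical path: Task 2 → Task 3 → Task 4 → Task 6.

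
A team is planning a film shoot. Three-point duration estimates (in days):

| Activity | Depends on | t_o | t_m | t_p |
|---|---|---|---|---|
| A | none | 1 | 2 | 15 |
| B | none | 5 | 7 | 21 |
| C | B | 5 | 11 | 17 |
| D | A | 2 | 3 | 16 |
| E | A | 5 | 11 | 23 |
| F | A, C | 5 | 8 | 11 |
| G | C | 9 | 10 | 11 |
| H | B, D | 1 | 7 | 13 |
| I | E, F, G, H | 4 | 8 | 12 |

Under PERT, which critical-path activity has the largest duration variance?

te_A = (1 + 4·2 + 15)/6 = 24/6 = 4; σ²_A = ((15−1)/6)² = 5.444
te_B = (5 + 4·7 + 21)/6 = 54/6 = 9; σ²_B = ((21−5)/6)² = 7.111
te_C = (5 + 4·11 + 17)/6 = 66/6 = 11; σ²_C = ((17−5)/6)² = 4.000
te_D = (2 + 4·3 + 16)/6 = 30/6 = 5; σ²_D = ((16−2)/6)² = 5.444
te_E = (5 + 4·11 + 23)/6 = 72/6 = 12; σ²_E = ((23−5)/6)² = 9.000
te_F = (5 + 4·8 + 11)/6 = 48/6 = 8; σ²_F = ((11−5)/6)² = 1.000
te_G = (9 + 4·10 + 11)/6 = 60/6 = 10; σ²_G = ((11−9)/6)² = 0.111
te_H = (1 + 4·7 + 13)/6 = 42/6 = 7; σ²_H = ((13−1)/6)² = 4.000
te_I = (4 + 4·8 + 12)/6 = 48/6 = 8; σ²_I = ((12−4)/6)² = 1.778

Forward pass:
ES_A = 0; EF_A = 4
ES_B = 0; EF_B = 9
ES_C = 9; EF_C = 9+11 = 20
ES_D = 4; EF_D = 4+5 = 9
ES_E = 4; EF_E = 4+12 = 16
ES_F = max(EF_A=4, EF_C=20) = 20; EF_F = 20+8 = 28
ES_G = 20; EF_G = 20+10 = 30
ES_H = max(EF_B=9, EF_D=9) = 9; EF_H = 9+7 = 16
ES_I = max(EF_E=16, EF_F=28, EF_G=30, EF_H=16) = 30; EF_I = 30+8 = 38
Expected project duration μ = 38 days. Critical path: B → C → G → I.

Variances on critical path: σ²_B=7.111, σ²_C=4.000, σ²_G=0.111, σ²_I=1.778.
Largest is σ²_B = 7.111.

B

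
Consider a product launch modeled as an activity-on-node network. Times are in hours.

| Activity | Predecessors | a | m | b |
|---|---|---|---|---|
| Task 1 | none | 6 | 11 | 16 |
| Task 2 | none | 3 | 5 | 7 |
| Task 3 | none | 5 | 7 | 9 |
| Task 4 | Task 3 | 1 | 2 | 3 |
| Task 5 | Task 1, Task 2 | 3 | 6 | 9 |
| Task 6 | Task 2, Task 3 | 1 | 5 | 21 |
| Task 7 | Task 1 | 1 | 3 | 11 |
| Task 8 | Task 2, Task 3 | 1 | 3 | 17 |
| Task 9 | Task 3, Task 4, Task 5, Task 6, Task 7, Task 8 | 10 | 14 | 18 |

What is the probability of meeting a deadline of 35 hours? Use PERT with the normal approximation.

0.955

te_Task 1 = (6 + 4·11 + 16)/6 = 66/6 = 11; σ²_Task 1 = ((16−6)/6)² = 2.778
te_Task 2 = (3 + 4·5 + 7)/6 = 30/6 = 5; σ²_Task 2 = ((7−3)/6)² = 0.444
te_Task 3 = (5 + 4·7 + 9)/6 = 42/6 = 7; σ²_Task 3 = ((9−5)/6)² = 0.444
te_Task 4 = (1 + 4·2 + 3)/6 = 12/6 = 2; σ²_Task 4 = ((3−1)/6)² = 0.111
te_Task 5 = (3 + 4·6 + 9)/6 = 36/6 = 6; σ²_Task 5 = ((9−3)/6)² = 1.000
te_Task 6 = (1 + 4·5 + 21)/6 = 42/6 = 7; σ²_Task 6 = ((21−1)/6)² = 11.111
te_Task 7 = (1 + 4·3 + 11)/6 = 24/6 = 4; σ²_Task 7 = ((11−1)/6)² = 2.778
te_Task 8 = (1 + 4·3 + 17)/6 = 30/6 = 5; σ²_Task 8 = ((17−1)/6)² = 7.111
te_Task 9 = (10 + 4·14 + 18)/6 = 84/6 = 14; σ²_Task 9 = ((18−10)/6)² = 1.778

Forward pass:
ES_Task 1 = 0; EF_Task 1 = 11
ES_Task 2 = 0; EF_Task 2 = 5
ES_Task 3 = 0; EF_Task 3 = 7
ES_Task 4 = 7; EF_Task 4 = 7+2 = 9
ES_Task 5 = max(EF_Task 1=11, EF_Task 2=5) = 11; EF_Task 5 = 11+6 = 17
ES_Task 6 = max(EF_Task 2=5, EF_Task 3=7) = 7; EF_Task 6 = 7+7 = 14
ES_Task 7 = 11; EF_Task 7 = 11+4 = 15
ES_Task 8 = max(EF_Task 2=5, EF_Task 3=7) = 7; EF_Task 8 = 7+5 = 12
ES_Task 9 = max(EF_Task 3=7, EF_Task 4=9, EF_Task 5=17, EF_Task 6=14, EF_Task 7=15, EF_Task 8=12) = 17; EF_Task 9 = 17+14 = 31
Expected project duration μ = 31 hours. Critical path: Task 1 → Task 5 → Task 9.

Variance along critical path = 2.778 + 1.000 + 1.778 = 5.556; σ = √5.556 = 2.357 hours.
Z = (35 − 31) / 2.357 = 1.697
P(T ≤ 35) = Φ(1.697) ≈ 0.955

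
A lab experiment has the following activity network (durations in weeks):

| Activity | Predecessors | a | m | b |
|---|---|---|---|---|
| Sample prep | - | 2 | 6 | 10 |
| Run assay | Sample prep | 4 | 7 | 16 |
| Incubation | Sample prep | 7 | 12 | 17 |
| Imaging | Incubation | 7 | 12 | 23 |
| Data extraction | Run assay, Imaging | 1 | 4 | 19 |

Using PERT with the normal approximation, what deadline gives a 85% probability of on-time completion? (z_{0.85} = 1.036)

41.7 weeks

te_Sample prep = (2 + 4·6 + 10)/6 = 36/6 = 6; σ²_Sample prep = ((10−2)/6)² = 1.778
te_Run assay = (4 + 4·7 + 16)/6 = 48/6 = 8; σ²_Run assay = ((16−4)/6)² = 4.000
te_Incubation = (7 + 4·12 + 17)/6 = 72/6 = 12; σ²_Incubation = ((17−7)/6)² = 2.778
te_Imaging = (7 + 4·12 + 23)/6 = 78/6 = 13; σ²_Imaging = ((23−7)/6)² = 7.111
te_Data extraction = (1 + 4·4 + 19)/6 = 36/6 = 6; σ²_Data extraction = ((19−1)/6)² = 9.000

Forward pass:
ES_Sample prep = 0; EF_Sample prep = 6
ES_Run assay = 6; EF_Run assay = 6+8 = 14
ES_Incubation = 6; EF_Incubation = 6+12 = 18
ES_Imaging = 18; EF_Imaging = 18+13 = 31
ES_Data extraction = max(EF_Run assay=14, EF_Imaging=31) = 31; EF_Data extraction = 31+6 = 37
Expected project duration μ = 37 weeks. Critical path: Sample prep → Incubation → Imaging → Data extraction.

Variance along critical path = 1.778 + 2.778 + 7.111 + 9.000 = 20.667; σ = 4.546 weeks.
D = μ + z·σ = 37 + 1.036·4.546 = 41.7 weeks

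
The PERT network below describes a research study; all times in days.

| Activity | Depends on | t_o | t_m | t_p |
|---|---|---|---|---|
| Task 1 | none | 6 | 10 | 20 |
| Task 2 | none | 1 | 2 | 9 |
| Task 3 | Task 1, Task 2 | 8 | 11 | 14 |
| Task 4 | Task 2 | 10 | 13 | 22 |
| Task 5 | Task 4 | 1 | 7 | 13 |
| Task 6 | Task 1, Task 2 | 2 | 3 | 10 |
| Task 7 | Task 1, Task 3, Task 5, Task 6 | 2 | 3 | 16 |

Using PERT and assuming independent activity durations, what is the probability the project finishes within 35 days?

te_Task 1 = (6 + 4·10 + 20)/6 = 66/6 = 11; σ²_Task 1 = ((20−6)/6)² = 5.444
te_Task 2 = (1 + 4·2 + 9)/6 = 18/6 = 3; σ²_Task 2 = ((9−1)/6)² = 1.778
te_Task 3 = (8 + 4·11 + 14)/6 = 66/6 = 11; σ²_Task 3 = ((14−8)/6)² = 1.000
te_Task 4 = (10 + 4·13 + 22)/6 = 84/6 = 14; σ²_Task 4 = ((22−10)/6)² = 4.000
te_Task 5 = (1 + 4·7 + 13)/6 = 42/6 = 7; σ²_Task 5 = ((13−1)/6)² = 4.000
te_Task 6 = (2 + 4·3 + 10)/6 = 24/6 = 4; σ²_Task 6 = ((10−2)/6)² = 1.778
te_Task 7 = (2 + 4·3 + 16)/6 = 30/6 = 5; σ²_Task 7 = ((16−2)/6)² = 5.444

Forward pass:
ES_Task 1 = 0; EF_Task 1 = 11
ES_Task 2 = 0; EF_Task 2 = 3
ES_Task 3 = max(EF_Task 1=11, EF_Task 2=3) = 11; EF_Task 3 = 11+11 = 22
ES_Task 4 = 3; EF_Task 4 = 3+14 = 17
ES_Task 5 = 17; EF_Task 5 = 17+7 = 24
ES_Task 6 = max(EF_Task 1=11, EF_Task 2=3) = 11; EF_Task 6 = 11+4 = 15
ES_Task 7 = max(EF_Task 1=11, EF_Task 3=22, EF_Task 5=24, EF_Task 6=15) = 24; EF_Task 7 = 24+5 = 29
Expected project duration μ = 29 days. Critical path: Task 2 → Task 4 → Task 5 → Task 7.

Variance along critical path = 1.778 + 4.000 + 4.000 + 5.444 = 15.222; σ = √15.222 = 3.902 days.
Z = (35 − 29) / 3.902 = 1.538
P(T ≤ 35) = Φ(1.538) ≈ 0.938

0.938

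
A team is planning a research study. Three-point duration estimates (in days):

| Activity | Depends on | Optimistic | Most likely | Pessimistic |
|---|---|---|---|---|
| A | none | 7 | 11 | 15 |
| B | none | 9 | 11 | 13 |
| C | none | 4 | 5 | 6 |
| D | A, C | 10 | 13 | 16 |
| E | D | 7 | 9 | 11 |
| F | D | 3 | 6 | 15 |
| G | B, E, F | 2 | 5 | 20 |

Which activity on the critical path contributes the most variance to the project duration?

te_A = (7 + 4·11 + 15)/6 = 66/6 = 11; σ²_A = ((15−7)/6)² = 1.778
te_B = (9 + 4·11 + 13)/6 = 66/6 = 11; σ²_B = ((13−9)/6)² = 0.444
te_C = (4 + 4·5 + 6)/6 = 30/6 = 5; σ²_C = ((6−4)/6)² = 0.111
te_D = (10 + 4·13 + 16)/6 = 78/6 = 13; σ²_D = ((16−10)/6)² = 1.000
te_E = (7 + 4·9 + 11)/6 = 54/6 = 9; σ²_E = ((11−7)/6)² = 0.444
te_F = (3 + 4·6 + 15)/6 = 42/6 = 7; σ²_F = ((15−3)/6)² = 4.000
te_G = (2 + 4·5 + 20)/6 = 42/6 = 7; σ²_G = ((20−2)/6)² = 9.000

Forward pass:
ES_A = 0; EF_A = 11
ES_B = 0; EF_B = 11
ES_C = 0; EF_C = 5
ES_D = max(EF_A=11, EF_C=5) = 11; EF_D = 11+13 = 24
ES_E = 24; EF_E = 24+9 = 33
ES_F = 24; EF_F = 24+7 = 31
ES_G = max(EF_B=11, EF_E=33, EF_F=31) = 33; EF_G = 33+7 = 40
Expected project duration μ = 40 days. Critical path: A → D → E → G.

Variances on critical path: σ²_A=1.778, σ²_D=1.000, σ²_E=0.444, σ²_G=9.000.
Largest is σ²_G = 9.000.

G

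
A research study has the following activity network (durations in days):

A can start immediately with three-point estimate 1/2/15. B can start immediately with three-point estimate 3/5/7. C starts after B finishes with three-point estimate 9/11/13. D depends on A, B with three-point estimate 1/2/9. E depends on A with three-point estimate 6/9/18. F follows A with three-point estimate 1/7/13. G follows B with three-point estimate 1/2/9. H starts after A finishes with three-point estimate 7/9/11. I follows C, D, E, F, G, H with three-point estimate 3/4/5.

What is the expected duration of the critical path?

20 days

te_A = (1 + 4·2 + 15)/6 = 24/6 = 4
te_B = (3 + 4·5 + 7)/6 = 30/6 = 5
te_C = (9 + 4·11 + 13)/6 = 66/6 = 11
te_D = (1 + 4·2 + 9)/6 = 18/6 = 3
te_E = (6 + 4·9 + 18)/6 = 60/6 = 10
te_F = (1 + 4·7 + 13)/6 = 42/6 = 7
te_G = (1 + 4·2 + 9)/6 = 18/6 = 3
te_H = (7 + 4·9 + 11)/6 = 54/6 = 9
te_I = (3 + 4·4 + 5)/6 = 24/6 = 4

Forward pass:
ES_A = 0; EF_A = 4
ES_B = 0; EF_B = 5
ES_C = 5; EF_C = 5+11 = 16
ES_D = max(EF_A=4, EF_B=5) = 5; EF_D = 5+3 = 8
ES_E = 4; EF_E = 4+10 = 14
ES_F = 4; EF_F = 4+7 = 11
ES_G = 5; EF_G = 5+3 = 8
ES_H = 4; EF_H = 4+9 = 13
ES_I = max(EF_C=16, EF_D=8, EF_E=14, EF_F=11, EF_G=8, EF_H=13) = 16; EF_I = 16+4 = 20
Expected project duration μ = 20 days. Critical path: B → C → I.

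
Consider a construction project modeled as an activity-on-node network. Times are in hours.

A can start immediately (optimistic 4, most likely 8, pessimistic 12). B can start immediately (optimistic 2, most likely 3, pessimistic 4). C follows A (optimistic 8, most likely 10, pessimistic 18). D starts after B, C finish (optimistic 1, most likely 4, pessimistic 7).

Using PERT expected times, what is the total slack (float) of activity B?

te_A = (4 + 4·8 + 12)/6 = 48/6 = 8
te_B = (2 + 4·3 + 4)/6 = 18/6 = 3
te_C = (8 + 4·10 + 18)/6 = 66/6 = 11
te_D = (1 + 4·4 + 7)/6 = 24/6 = 4

Forward pass:
ES_A = 0; EF_A = 8
ES_B = 0; EF_B = 3
ES_C = 8; EF_C = 8+11 = 19
ES_D = max(EF_B=3, EF_C=19) = 19; EF_D = 19+4 = 23
Expected project duration μ = 23 hours. Critical path: A → C → D.

Backward pass:
LF_D = 23; LS_D = 23−4 = 19
LF_C = LS_D = 19; LS_C = 19−11 = 8
LF_B = LS_D = 19; LS_B = 19−3 = 16
LF_A = LS_C = 8; LS_A = 8−8 = 0
Slack_B = LS_B − ES_B = 16 − 0 = 16

16 hours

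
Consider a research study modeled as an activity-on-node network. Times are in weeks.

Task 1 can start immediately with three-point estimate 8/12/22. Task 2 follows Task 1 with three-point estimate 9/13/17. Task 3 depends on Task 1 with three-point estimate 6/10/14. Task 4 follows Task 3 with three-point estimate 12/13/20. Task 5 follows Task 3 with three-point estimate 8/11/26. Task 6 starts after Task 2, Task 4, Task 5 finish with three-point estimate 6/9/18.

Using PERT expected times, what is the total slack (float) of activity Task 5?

1 weeks

te_Task 1 = (8 + 4·12 + 22)/6 = 78/6 = 13
te_Task 2 = (9 + 4·13 + 17)/6 = 78/6 = 13
te_Task 3 = (6 + 4·10 + 14)/6 = 60/6 = 10
te_Task 4 = (12 + 4·13 + 20)/6 = 84/6 = 14
te_Task 5 = (8 + 4·11 + 26)/6 = 78/6 = 13
te_Task 6 = (6 + 4·9 + 18)/6 = 60/6 = 10

Forward pass:
ES_Task 1 = 0; EF_Task 1 = 13
ES_Task 2 = 13; EF_Task 2 = 13+13 = 26
ES_Task 3 = 13; EF_Task 3 = 13+10 = 23
ES_Task 4 = 23; EF_Task 4 = 23+14 = 37
ES_Task 5 = 23; EF_Task 5 = 23+13 = 36
ES_Task 6 = max(EF_Task 2=26, EF_Task 4=37, EF_Task 5=36) = 37; EF_Task 6 = 37+10 = 47
Expected project duration μ = 47 weeks. Critical path: Task 1 → Task 3 → Task 4 → Task 6.

Backward pass:
LF_Task 6 = 47; LS_Task 6 = 47−10 = 37
LF_Task 5 = LS_Task 6 = 37; LS_Task 5 = 37−13 = 24
LF_Task 4 = LS_Task 6 = 37; LS_Task 4 = 37−14 = 23
LF_Task 3 = min(LS_Task 4=23, LS_Task 5=24) = 23; LS_Task 3 = 23−10 = 13
LF_Task 2 = LS_Task 6 = 37; LS_Task 2 = 37−13 = 24
LF_Task 1 = min(LS_Task 2=24, LS_Task 3=13) = 13; LS_Task 1 = 13−13 = 0
Slack_Task 5 = LS_Task 5 − ES_Task 5 = 24 − 23 = 1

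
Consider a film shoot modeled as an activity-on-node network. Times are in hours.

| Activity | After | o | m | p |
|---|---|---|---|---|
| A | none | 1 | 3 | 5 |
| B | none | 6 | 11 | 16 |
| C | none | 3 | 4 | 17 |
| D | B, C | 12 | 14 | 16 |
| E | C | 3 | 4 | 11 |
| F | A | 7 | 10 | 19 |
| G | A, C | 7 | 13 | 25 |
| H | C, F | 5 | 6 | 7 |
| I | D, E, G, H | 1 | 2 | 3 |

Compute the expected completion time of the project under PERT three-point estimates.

te_A = (1 + 4·3 + 5)/6 = 18/6 = 3
te_B = (6 + 4·11 + 16)/6 = 66/6 = 11
te_C = (3 + 4·4 + 17)/6 = 36/6 = 6
te_D = (12 + 4·14 + 16)/6 = 84/6 = 14
te_E = (3 + 4·4 + 11)/6 = 30/6 = 5
te_F = (7 + 4·10 + 19)/6 = 66/6 = 11
te_G = (7 + 4·13 + 25)/6 = 84/6 = 14
te_H = (5 + 4·6 + 7)/6 = 36/6 = 6
te_I = (1 + 4·2 + 3)/6 = 12/6 = 2

Forward pass:
ES_A = 0; EF_A = 3
ES_B = 0; EF_B = 11
ES_C = 0; EF_C = 6
ES_D = max(EF_B=11, EF_C=6) = 11; EF_D = 11+14 = 25
ES_E = 6; EF_E = 6+5 = 11
ES_F = 3; EF_F = 3+11 = 14
ES_G = max(EF_A=3, EF_C=6) = 6; EF_G = 6+14 = 20
ES_H = max(EF_C=6, EF_F=14) = 14; EF_H = 14+6 = 20
ES_I = max(EF_D=25, EF_E=11, EF_G=20, EF_H=20) = 25; EF_I = 25+2 = 27
Expected project duration μ = 27 hours. Critical path: B → D → I.

27 hours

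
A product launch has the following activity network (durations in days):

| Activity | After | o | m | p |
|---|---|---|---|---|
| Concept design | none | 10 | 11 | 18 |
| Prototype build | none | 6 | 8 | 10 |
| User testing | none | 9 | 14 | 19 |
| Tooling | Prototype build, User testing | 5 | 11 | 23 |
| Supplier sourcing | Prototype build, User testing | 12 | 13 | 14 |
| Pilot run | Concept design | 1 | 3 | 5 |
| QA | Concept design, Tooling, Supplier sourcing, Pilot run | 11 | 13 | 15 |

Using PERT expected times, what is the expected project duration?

te_Concept design = (10 + 4·11 + 18)/6 = 72/6 = 12
te_Prototype build = (6 + 4·8 + 10)/6 = 48/6 = 8
te_User testing = (9 + 4·14 + 19)/6 = 84/6 = 14
te_Tooling = (5 + 4·11 + 23)/6 = 72/6 = 12
te_Supplier sourcing = (12 + 4·13 + 14)/6 = 78/6 = 13
te_Pilot run = (1 + 4·3 + 5)/6 = 18/6 = 3
te_QA = (11 + 4·13 + 15)/6 = 78/6 = 13

Forward pass:
ES_Concept design = 0; EF_Concept design = 12
ES_Prototype build = 0; EF_Prototype build = 8
ES_User testing = 0; EF_User testing = 14
ES_Tooling = max(EF_Prototype build=8, EF_User testing=14) = 14; EF_Tooling = 14+12 = 26
ES_Supplier sourcing = max(EF_Prototype build=8, EF_User testing=14) = 14; EF_Supplier sourcing = 14+13 = 27
ES_Pilot run = 12; EF_Pilot run = 12+3 = 15
ES_QA = max(EF_Concept design=12, EF_Tooling=26, EF_Supplier sourcing=27, EF_Pilot run=15) = 27; EF_QA = 27+13 = 40
Expected project duration μ = 40 days. Critical path: User testing → Supplier sourcing → QA.

40 days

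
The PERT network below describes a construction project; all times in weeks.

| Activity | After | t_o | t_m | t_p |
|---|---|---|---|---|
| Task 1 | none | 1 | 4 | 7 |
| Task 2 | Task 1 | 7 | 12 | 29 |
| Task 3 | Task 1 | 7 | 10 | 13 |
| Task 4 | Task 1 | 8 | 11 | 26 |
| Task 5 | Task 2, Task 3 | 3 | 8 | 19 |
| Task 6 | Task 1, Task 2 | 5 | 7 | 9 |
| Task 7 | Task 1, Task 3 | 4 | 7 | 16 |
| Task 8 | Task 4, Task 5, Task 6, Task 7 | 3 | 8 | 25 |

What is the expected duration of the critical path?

te_Task 1 = (1 + 4·4 + 7)/6 = 24/6 = 4
te_Task 2 = (7 + 4·12 + 29)/6 = 84/6 = 14
te_Task 3 = (7 + 4·10 + 13)/6 = 60/6 = 10
te_Task 4 = (8 + 4·11 + 26)/6 = 78/6 = 13
te_Task 5 = (3 + 4·8 + 19)/6 = 54/6 = 9
te_Task 6 = (5 + 4·7 + 9)/6 = 42/6 = 7
te_Task 7 = (4 + 4·7 + 16)/6 = 48/6 = 8
te_Task 8 = (3 + 4·8 + 25)/6 = 60/6 = 10

Forward pass:
ES_Task 1 = 0; EF_Task 1 = 4
ES_Task 2 = 4; EF_Task 2 = 4+14 = 18
ES_Task 3 = 4; EF_Task 3 = 4+10 = 14
ES_Task 4 = 4; EF_Task 4 = 4+13 = 17
ES_Task 5 = max(EF_Task 2=18, EF_Task 3=14) = 18; EF_Task 5 = 18+9 = 27
ES_Task 6 = max(EF_Task 1=4, EF_Task 2=18) = 18; EF_Task 6 = 18+7 = 25
ES_Task 7 = max(EF_Task 1=4, EF_Task 3=14) = 14; EF_Task 7 = 14+8 = 22
ES_Task 8 = max(EF_Task 4=17, EF_Task 5=27, EF_Task 6=25, EF_Task 7=22) = 27; EF_Task 8 = 27+10 = 37
Expected project duration μ = 37 weeks. Critical path: Task 1 → Task 2 → Task 5 → Task 8.

37 weeks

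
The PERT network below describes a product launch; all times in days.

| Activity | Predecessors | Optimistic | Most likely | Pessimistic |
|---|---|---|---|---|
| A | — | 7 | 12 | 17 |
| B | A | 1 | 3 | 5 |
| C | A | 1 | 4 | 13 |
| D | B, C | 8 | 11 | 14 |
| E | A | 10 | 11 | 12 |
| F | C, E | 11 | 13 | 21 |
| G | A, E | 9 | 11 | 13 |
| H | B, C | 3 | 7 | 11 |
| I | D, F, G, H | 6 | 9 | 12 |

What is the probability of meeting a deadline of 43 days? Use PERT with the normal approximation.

0.123

te_A = (7 + 4·12 + 17)/6 = 72/6 = 12; σ²_A = ((17−7)/6)² = 2.778
te_B = (1 + 4·3 + 5)/6 = 18/6 = 3; σ²_B = ((5−1)/6)² = 0.444
te_C = (1 + 4·4 + 13)/6 = 30/6 = 5; σ²_C = ((13−1)/6)² = 4.000
te_D = (8 + 4·11 + 14)/6 = 66/6 = 11; σ²_D = ((14−8)/6)² = 1.000
te_E = (10 + 4·11 + 12)/6 = 66/6 = 11; σ²_E = ((12−10)/6)² = 0.111
te_F = (11 + 4·13 + 21)/6 = 84/6 = 14; σ²_F = ((21−11)/6)² = 2.778
te_G = (9 + 4·11 + 13)/6 = 66/6 = 11; σ²_G = ((13−9)/6)² = 0.444
te_H = (3 + 4·7 + 11)/6 = 42/6 = 7; σ²_H = ((11−3)/6)² = 1.778
te_I = (6 + 4·9 + 12)/6 = 54/6 = 9; σ²_I = ((12−6)/6)² = 1.000

Forward pass:
ES_A = 0; EF_A = 12
ES_B = 12; EF_B = 12+3 = 15
ES_C = 12; EF_C = 12+5 = 17
ES_D = max(EF_B=15, EF_C=17) = 17; EF_D = 17+11 = 28
ES_E = 12; EF_E = 12+11 = 23
ES_F = max(EF_C=17, EF_E=23) = 23; EF_F = 23+14 = 37
ES_G = max(EF_A=12, EF_E=23) = 23; EF_G = 23+11 = 34
ES_H = max(EF_B=15, EF_C=17) = 17; EF_H = 17+7 = 24
ES_I = max(EF_D=28, EF_F=37, EF_G=34, EF_H=24) = 37; EF_I = 37+9 = 46
Expected project duration μ = 46 days. Critical path: A → E → F → I.

Variance along critical path = 2.778 + 0.111 + 2.778 + 1.000 = 6.667; σ = √6.667 = 2.582 days.
Z = (43 − 46) / 2.582 = -1.162
P(T ≤ 43) = Φ(-1.162) ≈ 0.123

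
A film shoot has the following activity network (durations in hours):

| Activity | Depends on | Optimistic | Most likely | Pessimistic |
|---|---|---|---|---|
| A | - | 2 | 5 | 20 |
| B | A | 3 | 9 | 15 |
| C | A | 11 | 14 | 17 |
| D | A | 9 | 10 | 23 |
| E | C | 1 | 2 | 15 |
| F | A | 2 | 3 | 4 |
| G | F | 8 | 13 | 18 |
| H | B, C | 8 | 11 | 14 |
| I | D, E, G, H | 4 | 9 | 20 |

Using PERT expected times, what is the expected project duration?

te_A = (2 + 4·5 + 20)/6 = 42/6 = 7
te_B = (3 + 4·9 + 15)/6 = 54/6 = 9
te_C = (11 + 4·14 + 17)/6 = 84/6 = 14
te_D = (9 + 4·10 + 23)/6 = 72/6 = 12
te_E = (1 + 4·2 + 15)/6 = 24/6 = 4
te_F = (2 + 4·3 + 4)/6 = 18/6 = 3
te_G = (8 + 4·13 + 18)/6 = 78/6 = 13
te_H = (8 + 4·11 + 14)/6 = 66/6 = 11
te_I = (4 + 4·9 + 20)/6 = 60/6 = 10

Forward pass:
ES_A = 0; EF_A = 7
ES_B = 7; EF_B = 7+9 = 16
ES_C = 7; EF_C = 7+14 = 21
ES_D = 7; EF_D = 7+12 = 19
ES_E = 21; EF_E = 21+4 = 25
ES_F = 7; EF_F = 7+3 = 10
ES_G = 10; EF_G = 10+13 = 23
ES_H = max(EF_B=16, EF_C=21) = 21; EF_H = 21+11 = 32
ES_I = max(EF_D=19, EF_E=25, EF_G=23, EF_H=32) = 32; EF_I = 32+10 = 42
Expected project duration μ = 42 hours. Critical path: A → C → H → I.

42 hours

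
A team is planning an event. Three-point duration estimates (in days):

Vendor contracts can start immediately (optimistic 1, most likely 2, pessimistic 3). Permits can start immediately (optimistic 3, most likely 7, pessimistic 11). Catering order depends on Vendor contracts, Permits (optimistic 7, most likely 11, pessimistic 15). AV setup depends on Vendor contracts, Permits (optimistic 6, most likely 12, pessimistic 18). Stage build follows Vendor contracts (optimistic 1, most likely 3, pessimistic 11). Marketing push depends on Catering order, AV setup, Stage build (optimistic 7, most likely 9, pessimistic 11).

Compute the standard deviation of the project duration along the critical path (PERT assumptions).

te_Vendor contracts = (1 + 4·2 + 3)/6 = 12/6 = 2; σ²_Vendor contracts = ((3−1)/6)² = 0.111
te_Permits = (3 + 4·7 + 11)/6 = 42/6 = 7; σ²_Permits = ((11−3)/6)² = 1.778
te_Catering order = (7 + 4·11 + 15)/6 = 66/6 = 11; σ²_Catering order = ((15−7)/6)² = 1.778
te_AV setup = (6 + 4·12 + 18)/6 = 72/6 = 12; σ²_AV setup = ((18−6)/6)² = 4.000
te_Stage build = (1 + 4·3 + 11)/6 = 24/6 = 4; σ²_Stage build = ((11−1)/6)² = 2.778
te_Marketing push = (7 + 4·9 + 11)/6 = 54/6 = 9; σ²_Marketing push = ((11−7)/6)² = 0.444

Forward pass:
ES_Vendor contracts = 0; EF_Vendor contracts = 2
ES_Permits = 0; EF_Permits = 7
ES_Catering order = max(EF_Vendor contracts=2, EF_Permits=7) = 7; EF_Catering order = 7+11 = 18
ES_AV setup = max(EF_Vendor contracts=2, EF_Permits=7) = 7; EF_AV setup = 7+12 = 19
ES_Stage build = 2; EF_Stage build = 2+4 = 6
ES_Marketing push = max(EF_Catering order=18, EF_AV setup=19, EF_Stage build=6) = 19; EF_Marketing push = 19+9 = 28
Expected project duration μ = 28 days. Critical path: Permits → AV setup → Marketing push.

Variance along critical path = 1.778 + 4.000 + 0.444 = 6.222
σ = √6.222 = 2.494 days

2.49 days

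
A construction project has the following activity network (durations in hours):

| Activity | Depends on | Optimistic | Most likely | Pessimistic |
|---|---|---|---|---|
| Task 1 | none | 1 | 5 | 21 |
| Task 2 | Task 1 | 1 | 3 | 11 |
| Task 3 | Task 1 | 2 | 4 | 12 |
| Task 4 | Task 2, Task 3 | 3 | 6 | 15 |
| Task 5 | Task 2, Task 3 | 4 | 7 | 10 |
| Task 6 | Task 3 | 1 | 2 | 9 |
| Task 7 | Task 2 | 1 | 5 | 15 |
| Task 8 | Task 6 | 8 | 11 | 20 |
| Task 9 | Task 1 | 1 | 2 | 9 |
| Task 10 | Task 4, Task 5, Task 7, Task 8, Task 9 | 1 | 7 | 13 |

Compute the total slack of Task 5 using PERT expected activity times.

8 hours

te_Task 1 = (1 + 4·5 + 21)/6 = 42/6 = 7
te_Task 2 = (1 + 4·3 + 11)/6 = 24/6 = 4
te_Task 3 = (2 + 4·4 + 12)/6 = 30/6 = 5
te_Task 4 = (3 + 4·6 + 15)/6 = 42/6 = 7
te_Task 5 = (4 + 4·7 + 10)/6 = 42/6 = 7
te_Task 6 = (1 + 4·2 + 9)/6 = 18/6 = 3
te_Task 7 = (1 + 4·5 + 15)/6 = 36/6 = 6
te_Task 8 = (8 + 4·11 + 20)/6 = 72/6 = 12
te_Task 9 = (1 + 4·2 + 9)/6 = 18/6 = 3
te_Task 10 = (1 + 4·7 + 13)/6 = 42/6 = 7

Forward pass:
ES_Task 1 = 0; EF_Task 1 = 7
ES_Task 2 = 7; EF_Task 2 = 7+4 = 11
ES_Task 3 = 7; EF_Task 3 = 7+5 = 12
ES_Task 4 = max(EF_Task 2=11, EF_Task 3=12) = 12; EF_Task 4 = 12+7 = 19
ES_Task 5 = max(EF_Task 2=11, EF_Task 3=12) = 12; EF_Task 5 = 12+7 = 19
ES_Task 6 = 12; EF_Task 6 = 12+3 = 15
ES_Task 7 = 11; EF_Task 7 = 11+6 = 17
ES_Task 8 = 15; EF_Task 8 = 15+12 = 27
ES_Task 9 = 7; EF_Task 9 = 7+3 = 10
ES_Task 10 = max(EF_Task 4=19, EF_Task 5=19, EF_Task 7=17, EF_Task 8=27, EF_Task 9=10) = 27; EF_Task 10 = 27+7 = 34
Expected project duration μ = 34 hours. Critical path: Task 1 → Task 3 → Task 6 → Task 8 → Task 10.

Backward pass:
LF_Task 10 = 34; LS_Task 10 = 34−7 = 27
LF_Task 9 = LS_Task 10 = 27; LS_Task 9 = 27−3 = 24
LF_Task 8 = LS_Task 10 = 27; LS_Task 8 = 27−12 = 15
LF_Task 7 = LS_Task 10 = 27; LS_Task 7 = 27−6 = 21
LF_Task 6 = LS_Task 8 = 15; LS_Task 6 = 15−3 = 12
LF_Task 5 = LS_Task 10 = 27; LS_Task 5 = 27−7 = 20
LF_Task 4 = LS_Task 10 = 27; LS_Task 4 = 27−7 = 20
LF_Task 3 = min(LS_Task 4=20, LS_Task 5=20, LS_Task 6=12) = 12; LS_Task 3 = 12−5 = 7
LF_Task 2 = min(LS_Task 4=20, LS_Task 5=20, LS_Task 7=21) = 20; LS_Task 2 = 20−4 = 16
LF_Task 1 = min(LS_Task 2=16, LS_Task 3=7, LS_Task 9=24) = 7; LS_Task 1 = 7−7 = 0
Slack_Task 5 = LS_Task 5 − ES_Task 5 = 20 − 12 = 8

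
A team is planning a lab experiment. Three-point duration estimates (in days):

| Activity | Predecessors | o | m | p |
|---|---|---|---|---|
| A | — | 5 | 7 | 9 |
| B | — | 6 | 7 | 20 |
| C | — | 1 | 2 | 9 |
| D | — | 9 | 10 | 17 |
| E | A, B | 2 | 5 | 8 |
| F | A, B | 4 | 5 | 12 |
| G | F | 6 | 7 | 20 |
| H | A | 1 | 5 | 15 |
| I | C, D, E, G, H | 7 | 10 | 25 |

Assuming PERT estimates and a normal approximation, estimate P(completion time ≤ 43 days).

0.934

te_A = (5 + 4·7 + 9)/6 = 42/6 = 7; σ²_A = ((9−5)/6)² = 0.444
te_B = (6 + 4·7 + 20)/6 = 54/6 = 9; σ²_B = ((20−6)/6)² = 5.444
te_C = (1 + 4·2 + 9)/6 = 18/6 = 3; σ²_C = ((9−1)/6)² = 1.778
te_D = (9 + 4·10 + 17)/6 = 66/6 = 11; σ²_D = ((17−9)/6)² = 1.778
te_E = (2 + 4·5 + 8)/6 = 30/6 = 5; σ²_E = ((8−2)/6)² = 1.000
te_F = (4 + 4·5 + 12)/6 = 36/6 = 6; σ²_F = ((12−4)/6)² = 1.778
te_G = (6 + 4·7 + 20)/6 = 54/6 = 9; σ²_G = ((20−6)/6)² = 5.444
te_H = (1 + 4·5 + 15)/6 = 36/6 = 6; σ²_H = ((15−1)/6)² = 5.444
te_I = (7 + 4·10 + 25)/6 = 72/6 = 12; σ²_I = ((25−7)/6)² = 9.000

Forward pass:
ES_A = 0; EF_A = 7
ES_B = 0; EF_B = 9
ES_C = 0; EF_C = 3
ES_D = 0; EF_D = 11
ES_E = max(EF_A=7, EF_B=9) = 9; EF_E = 9+5 = 14
ES_F = max(EF_A=7, EF_B=9) = 9; EF_F = 9+6 = 15
ES_G = 15; EF_G = 15+9 = 24
ES_H = 7; EF_H = 7+6 = 13
ES_I = max(EF_C=3, EF_D=11, EF_E=14, EF_G=24, EF_H=13) = 24; EF_I = 24+12 = 36
Expected project duration μ = 36 days. Critical path: B → F → G → I.

Variance along critical path = 5.444 + 1.778 + 5.444 + 9.000 = 21.667; σ = √21.667 = 4.655 days.
Z = (43 − 36) / 4.655 = 1.504
P(T ≤ 43) = Φ(1.504) ≈ 0.934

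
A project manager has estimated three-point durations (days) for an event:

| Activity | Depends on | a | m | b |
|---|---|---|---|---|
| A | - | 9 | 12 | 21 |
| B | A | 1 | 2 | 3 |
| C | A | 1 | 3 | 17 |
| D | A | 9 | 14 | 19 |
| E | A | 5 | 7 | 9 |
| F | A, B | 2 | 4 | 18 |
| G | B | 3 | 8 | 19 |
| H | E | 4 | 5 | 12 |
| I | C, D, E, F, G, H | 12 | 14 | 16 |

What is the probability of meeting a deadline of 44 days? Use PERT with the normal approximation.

te_A = (9 + 4·12 + 21)/6 = 78/6 = 13; σ²_A = ((21−9)/6)² = 4.000
te_B = (1 + 4·2 + 3)/6 = 12/6 = 2; σ²_B = ((3−1)/6)² = 0.111
te_C = (1 + 4·3 + 17)/6 = 30/6 = 5; σ²_C = ((17−1)/6)² = 7.111
te_D = (9 + 4·14 + 19)/6 = 84/6 = 14; σ²_D = ((19−9)/6)² = 2.778
te_E = (5 + 4·7 + 9)/6 = 42/6 = 7; σ²_E = ((9−5)/6)² = 0.444
te_F = (2 + 4·4 + 18)/6 = 36/6 = 6; σ²_F = ((18−2)/6)² = 7.111
te_G = (3 + 4·8 + 19)/6 = 54/6 = 9; σ²_G = ((19−3)/6)² = 7.111
te_H = (4 + 4·5 + 12)/6 = 36/6 = 6; σ²_H = ((12−4)/6)² = 1.778
te_I = (12 + 4·14 + 16)/6 = 84/6 = 14; σ²_I = ((16−12)/6)² = 0.444

Forward pass:
ES_A = 0; EF_A = 13
ES_B = 13; EF_B = 13+2 = 15
ES_C = 13; EF_C = 13+5 = 18
ES_D = 13; EF_D = 13+14 = 27
ES_E = 13; EF_E = 13+7 = 20
ES_F = max(EF_A=13, EF_B=15) = 15; EF_F = 15+6 = 21
ES_G = 15; EF_G = 15+9 = 24
ES_H = 20; EF_H = 20+6 = 26
ES_I = max(EF_C=18, EF_D=27, EF_E=20, EF_F=21, EF_G=24, EF_H=26) = 27; EF_I = 27+14 = 41
Expected project duration μ = 41 days. Critical path: A → D → I.

Variance along critical path = 4.000 + 2.778 + 0.444 = 7.222; σ = √7.222 = 2.687 days.
Z = (44 − 41) / 2.687 = 1.116
P(T ≤ 44) = Φ(1.116) ≈ 0.868

0.868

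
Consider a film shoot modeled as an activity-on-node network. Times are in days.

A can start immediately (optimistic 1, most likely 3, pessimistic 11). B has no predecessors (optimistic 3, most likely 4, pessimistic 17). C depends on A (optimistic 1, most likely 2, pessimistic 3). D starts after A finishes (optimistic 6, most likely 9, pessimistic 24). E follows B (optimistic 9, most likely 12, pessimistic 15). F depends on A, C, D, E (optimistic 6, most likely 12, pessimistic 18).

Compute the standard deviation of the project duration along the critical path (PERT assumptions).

3.23 days

te_A = (1 + 4·3 + 11)/6 = 24/6 = 4; σ²_A = ((11−1)/6)² = 2.778
te_B = (3 + 4·4 + 17)/6 = 36/6 = 6; σ²_B = ((17−3)/6)² = 5.444
te_C = (1 + 4·2 + 3)/6 = 12/6 = 2; σ²_C = ((3−1)/6)² = 0.111
te_D = (6 + 4·9 + 24)/6 = 66/6 = 11; σ²_D = ((24−6)/6)² = 9.000
te_E = (9 + 4·12 + 15)/6 = 72/6 = 12; σ²_E = ((15−9)/6)² = 1.000
te_F = (6 + 4·12 + 18)/6 = 72/6 = 12; σ²_F = ((18−6)/6)² = 4.000

Forward pass:
ES_A = 0; EF_A = 4
ES_B = 0; EF_B = 6
ES_C = 4; EF_C = 4+2 = 6
ES_D = 4; EF_D = 4+11 = 15
ES_E = 6; EF_E = 6+12 = 18
ES_F = max(EF_A=4, EF_C=6, EF_D=15, EF_E=18) = 18; EF_F = 18+12 = 30
Expected project duration μ = 30 days. Critical path: B → E → F.

Variance along critical path = 5.444 + 1.000 + 4.000 = 10.444
σ = √10.444 = 3.232 days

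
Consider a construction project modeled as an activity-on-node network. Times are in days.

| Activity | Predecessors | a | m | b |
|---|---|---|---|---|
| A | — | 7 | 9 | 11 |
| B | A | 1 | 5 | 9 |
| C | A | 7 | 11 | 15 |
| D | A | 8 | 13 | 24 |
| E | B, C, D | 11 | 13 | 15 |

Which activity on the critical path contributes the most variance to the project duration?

te_A = (7 + 4·9 + 11)/6 = 54/6 = 9; σ²_A = ((11−7)/6)² = 0.444
te_B = (1 + 4·5 + 9)/6 = 30/6 = 5; σ²_B = ((9−1)/6)² = 1.778
te_C = (7 + 4·11 + 15)/6 = 66/6 = 11; σ²_C = ((15−7)/6)² = 1.778
te_D = (8 + 4·13 + 24)/6 = 84/6 = 14; σ²_D = ((24−8)/6)² = 7.111
te_E = (11 + 4·13 + 15)/6 = 78/6 = 13; σ²_E = ((15−11)/6)² = 0.444

Forward pass:
ES_A = 0; EF_A = 9
ES_B = 9; EF_B = 9+5 = 14
ES_C = 9; EF_C = 9+11 = 20
ES_D = 9; EF_D = 9+14 = 23
ES_E = max(EF_B=14, EF_C=20, EF_D=23) = 23; EF_E = 23+13 = 36
Expected project duration μ = 36 days. Critical path: A → D → E.

Variances on critical path: σ²_A=0.444, σ²_D=7.111, σ²_E=0.444.
Largest is σ²_D = 7.111.

D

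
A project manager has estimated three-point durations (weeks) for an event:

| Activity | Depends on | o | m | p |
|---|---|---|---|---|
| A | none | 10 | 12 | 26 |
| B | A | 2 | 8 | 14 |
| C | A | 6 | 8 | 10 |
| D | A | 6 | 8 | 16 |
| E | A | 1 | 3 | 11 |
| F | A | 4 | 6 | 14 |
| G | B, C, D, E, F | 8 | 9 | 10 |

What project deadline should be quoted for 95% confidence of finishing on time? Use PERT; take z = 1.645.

37.2 weeks

te_A = (10 + 4·12 + 26)/6 = 84/6 = 14; σ²_A = ((26−10)/6)² = 7.111
te_B = (2 + 4·8 + 14)/6 = 48/6 = 8; σ²_B = ((14−2)/6)² = 4.000
te_C = (6 + 4·8 + 10)/6 = 48/6 = 8; σ²_C = ((10−6)/6)² = 0.444
te_D = (6 + 4·8 + 16)/6 = 54/6 = 9; σ²_D = ((16−6)/6)² = 2.778
te_E = (1 + 4·3 + 11)/6 = 24/6 = 4; σ²_E = ((11−1)/6)² = 2.778
te_F = (4 + 4·6 + 14)/6 = 42/6 = 7; σ²_F = ((14−4)/6)² = 2.778
te_G = (8 + 4·9 + 10)/6 = 54/6 = 9; σ²_G = ((10−8)/6)² = 0.111

Forward pass:
ES_A = 0; EF_A = 14
ES_B = 14; EF_B = 14+8 = 22
ES_C = 14; EF_C = 14+8 = 22
ES_D = 14; EF_D = 14+9 = 23
ES_E = 14; EF_E = 14+4 = 18
ES_F = 14; EF_F = 14+7 = 21
ES_G = max(EF_B=22, EF_C=22, EF_D=23, EF_E=18, EF_F=21) = 23; EF_G = 23+9 = 32
Expected project duration μ = 32 weeks. Critical path: A → D → G.

Variance along critical path = 7.111 + 2.778 + 0.111 = 10.000; σ = 3.162 weeks.
D = μ + z·σ = 32 + 1.645·3.162 = 37.2 weeks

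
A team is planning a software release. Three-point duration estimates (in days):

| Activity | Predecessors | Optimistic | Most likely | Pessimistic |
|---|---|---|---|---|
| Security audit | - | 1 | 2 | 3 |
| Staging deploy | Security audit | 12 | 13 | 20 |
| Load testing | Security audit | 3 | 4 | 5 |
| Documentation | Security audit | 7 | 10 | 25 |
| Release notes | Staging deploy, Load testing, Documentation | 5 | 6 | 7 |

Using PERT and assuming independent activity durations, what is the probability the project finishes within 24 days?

te_Security audit = (1 + 4·2 + 3)/6 = 12/6 = 2; σ²_Security audit = ((3−1)/6)² = 0.111
te_Staging deploy = (12 + 4·13 + 20)/6 = 84/6 = 14; σ²_Staging deploy = ((20−12)/6)² = 1.778
te_Load testing = (3 + 4·4 + 5)/6 = 24/6 = 4; σ²_Load testing = ((5−3)/6)² = 0.111
te_Documentation = (7 + 4·10 + 25)/6 = 72/6 = 12; σ²_Documentation = ((25−7)/6)² = 9.000
te_Release notes = (5 + 4·6 + 7)/6 = 36/6 = 6; σ²_Release notes = ((7−5)/6)² = 0.111

Forward pass:
ES_Security audit = 0; EF_Security audit = 2
ES_Staging deploy = 2; EF_Staging deploy = 2+14 = 16
ES_Load testing = 2; EF_Load testing = 2+4 = 6
ES_Documentation = 2; EF_Documentation = 2+12 = 14
ES_Release notes = max(EF_Staging deploy=16, EF_Load testing=6, EF_Documentation=14) = 16; EF_Release notes = 16+6 = 22
Expected project duration μ = 22 days. Critical path: Security audit → Staging deploy → Release notes.

Variance along critical path = 0.111 + 1.778 + 0.111 = 2.000; σ = √2.000 = 1.414 days.
Z = (24 − 22) / 1.414 = 1.414
P(T ≤ 24) = Φ(1.414) ≈ 0.921

0.921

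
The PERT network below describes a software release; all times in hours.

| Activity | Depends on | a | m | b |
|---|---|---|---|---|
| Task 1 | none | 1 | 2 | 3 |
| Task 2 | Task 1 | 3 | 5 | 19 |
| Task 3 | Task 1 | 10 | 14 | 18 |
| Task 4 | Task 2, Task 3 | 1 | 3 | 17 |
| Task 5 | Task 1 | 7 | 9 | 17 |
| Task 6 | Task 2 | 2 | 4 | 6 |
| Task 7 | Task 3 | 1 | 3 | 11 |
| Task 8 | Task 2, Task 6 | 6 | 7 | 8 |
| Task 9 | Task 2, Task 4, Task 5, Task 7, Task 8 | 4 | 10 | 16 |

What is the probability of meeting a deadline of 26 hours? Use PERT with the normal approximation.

te_Task 1 = (1 + 4·2 + 3)/6 = 12/6 = 2; σ²_Task 1 = ((3−1)/6)² = 0.111
te_Task 2 = (3 + 4·5 + 19)/6 = 42/6 = 7; σ²_Task 2 = ((19−3)/6)² = 7.111
te_Task 3 = (10 + 4·14 + 18)/6 = 84/6 = 14; σ²_Task 3 = ((18−10)/6)² = 1.778
te_Task 4 = (1 + 4·3 + 17)/6 = 30/6 = 5; σ²_Task 4 = ((17−1)/6)² = 7.111
te_Task 5 = (7 + 4·9 + 17)/6 = 60/6 = 10; σ²_Task 5 = ((17−7)/6)² = 2.778
te_Task 6 = (2 + 4·4 + 6)/6 = 24/6 = 4; σ²_Task 6 = ((6−2)/6)² = 0.444
te_Task 7 = (1 + 4·3 + 11)/6 = 24/6 = 4; σ²_Task 7 = ((11−1)/6)² = 2.778
te_Task 8 = (6 + 4·7 + 8)/6 = 42/6 = 7; σ²_Task 8 = ((8−6)/6)² = 0.111
te_Task 9 = (4 + 4·10 + 16)/6 = 60/6 = 10; σ²_Task 9 = ((16−4)/6)² = 4.000

Forward pass:
ES_Task 1 = 0; EF_Task 1 = 2
ES_Task 2 = 2; EF_Task 2 = 2+7 = 9
ES_Task 3 = 2; EF_Task 3 = 2+14 = 16
ES_Task 4 = max(EF_Task 2=9, EF_Task 3=16) = 16; EF_Task 4 = 16+5 = 21
ES_Task 5 = 2; EF_Task 5 = 2+10 = 12
ES_Task 6 = 9; EF_Task 6 = 9+4 = 13
ES_Task 7 = 16; EF_Task 7 = 16+4 = 20
ES_Task 8 = max(EF_Task 2=9, EF_Task 6=13) = 13; EF_Task 8 = 13+7 = 20
ES_Task 9 = max(EF_Task 2=9, EF_Task 4=21, EF_Task 5=12, EF_Task 7=20, EF_Task 8=20) = 21; EF_Task 9 = 21+10 = 31
Expected project duration μ = 31 hours. Critical path: Task 1 → Task 3 → Task 4 → Task 9.

Variance along critical path = 0.111 + 1.778 + 7.111 + 4.000 = 13.000; σ = √13.000 = 3.606 hours.
Z = (26 − 31) / 3.606 = -1.387
P(T ≤ 26) = Φ(-1.387) ≈ 0.083

0.083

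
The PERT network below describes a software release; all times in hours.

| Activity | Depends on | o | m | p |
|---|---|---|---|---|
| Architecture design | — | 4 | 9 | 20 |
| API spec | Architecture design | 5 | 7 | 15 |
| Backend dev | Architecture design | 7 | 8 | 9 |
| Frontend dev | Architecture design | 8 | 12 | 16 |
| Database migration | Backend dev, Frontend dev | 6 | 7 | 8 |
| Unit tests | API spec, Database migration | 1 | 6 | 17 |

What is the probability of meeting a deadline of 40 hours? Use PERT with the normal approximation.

te_Architecture design = (4 + 4·9 + 20)/6 = 60/6 = 10; σ²_Architecture design = ((20−4)/6)² = 7.111
te_API spec = (5 + 4·7 + 15)/6 = 48/6 = 8; σ²_API spec = ((15−5)/6)² = 2.778
te_Backend dev = (7 + 4·8 + 9)/6 = 48/6 = 8; σ²_Backend dev = ((9−7)/6)² = 0.111
te_Frontend dev = (8 + 4·12 + 16)/6 = 72/6 = 12; σ²_Frontend dev = ((16−8)/6)² = 1.778
te_Database migration = (6 + 4·7 + 8)/6 = 42/6 = 7; σ²_Database migration = ((8−6)/6)² = 0.111
te_Unit tests = (1 + 4·6 + 17)/6 = 42/6 = 7; σ²_Unit tests = ((17−1)/6)² = 7.111

Forward pass:
ES_Architecture design = 0; EF_Architecture design = 10
ES_API spec = 10; EF_API spec = 10+8 = 18
ES_Backend dev = 10; EF_Backend dev = 10+8 = 18
ES_Frontend dev = 10; EF_Frontend dev = 10+12 = 22
ES_Database migration = max(EF_Backend dev=18, EF_Frontend dev=22) = 22; EF_Database migration = 22+7 = 29
ES_Unit tests = max(EF_API spec=18, EF_Database migration=29) = 29; EF_Unit tests = 29+7 = 36
Expected project duration μ = 36 hours. Critical path: Architecture design → Frontend dev → Database migration → Unit tests.

Variance along critical path = 7.111 + 1.778 + 0.111 + 7.111 = 16.111; σ = √16.111 = 4.014 hours.
Z = (40 − 36) / 4.014 = 0.997
P(T ≤ 40) = Φ(0.997) ≈ 0.841

0.841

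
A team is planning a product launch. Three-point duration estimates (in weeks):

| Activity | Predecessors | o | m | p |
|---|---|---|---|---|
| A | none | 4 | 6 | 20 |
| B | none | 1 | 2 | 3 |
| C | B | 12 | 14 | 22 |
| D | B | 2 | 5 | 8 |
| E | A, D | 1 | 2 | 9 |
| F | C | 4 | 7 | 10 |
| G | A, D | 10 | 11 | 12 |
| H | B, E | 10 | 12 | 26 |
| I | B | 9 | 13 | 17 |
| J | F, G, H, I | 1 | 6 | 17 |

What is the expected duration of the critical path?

32 weeks

te_A = (4 + 4·6 + 20)/6 = 48/6 = 8
te_B = (1 + 4·2 + 3)/6 = 12/6 = 2
te_C = (12 + 4·14 + 22)/6 = 90/6 = 15
te_D = (2 + 4·5 + 8)/6 = 30/6 = 5
te_E = (1 + 4·2 + 9)/6 = 18/6 = 3
te_F = (4 + 4·7 + 10)/6 = 42/6 = 7
te_G = (10 + 4·11 + 12)/6 = 66/6 = 11
te_H = (10 + 4·12 + 26)/6 = 84/6 = 14
te_I = (9 + 4·13 + 17)/6 = 78/6 = 13
te_J = (1 + 4·6 + 17)/6 = 42/6 = 7

Forward pass:
ES_A = 0; EF_A = 8
ES_B = 0; EF_B = 2
ES_C = 2; EF_C = 2+15 = 17
ES_D = 2; EF_D = 2+5 = 7
ES_E = max(EF_A=8, EF_D=7) = 8; EF_E = 8+3 = 11
ES_F = 17; EF_F = 17+7 = 24
ES_G = max(EF_A=8, EF_D=7) = 8; EF_G = 8+11 = 19
ES_H = max(EF_B=2, EF_E=11) = 11; EF_H = 11+14 = 25
ES_I = 2; EF_I = 2+13 = 15
ES_J = max(EF_F=24, EF_G=19, EF_H=25, EF_I=15) = 25; EF_J = 25+7 = 32
Expected project duration μ = 32 weeks. Critical path: A → E → H → J.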